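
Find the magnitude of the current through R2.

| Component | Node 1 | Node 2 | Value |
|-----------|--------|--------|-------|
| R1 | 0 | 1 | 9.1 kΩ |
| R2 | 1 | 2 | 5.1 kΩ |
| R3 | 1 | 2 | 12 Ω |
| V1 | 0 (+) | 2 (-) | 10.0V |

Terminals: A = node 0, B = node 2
Nodal analysis, taking node 2 as the 0 V reference.
Source V1 fixes V_0 = 10 V.
KCL at each unknown node (sum of currents leaving = 0; resistances in Ω):
  Node 1: (V_1 - 10)/9100 + (V_1 - 0)/5100 + (V_1 - 0)/12 = 0
Collecting terms: 0.08364 × V_1 = 0.001099  =>  V_1 = 0.01314 V
I_R2 = (V_1 - V_2)/R2 = (0.01314 - 0)/5100 = 0.000002576 A
|I_R2| = 0.000002576 A

Final answer: |I_R2| = 2.576e-06 A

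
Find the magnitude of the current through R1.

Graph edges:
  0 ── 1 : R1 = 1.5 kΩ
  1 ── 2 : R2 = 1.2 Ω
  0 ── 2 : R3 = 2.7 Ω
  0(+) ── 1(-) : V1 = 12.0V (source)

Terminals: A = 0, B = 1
Nodal analysis, taking node 1 as the 0 V reference.
Source V1 fixes V_0 = 12 V.
KCL at each unknown node (sum of currents leaving = 0; resistances in Ω):
  Node 2: (V_2 - 0)/1.2 + (V_2 - 12)/2.7 = 0
Collecting terms: 1.204 × V_2 = 4.444  =>  V_2 = 3.692 V
I_R1 = (V_0 - V_1)/R1 = (12 - 0)/1500 = 0.008 A
|I_R1| = 0.008 A

Final answer: |I_R1| = 0.008 A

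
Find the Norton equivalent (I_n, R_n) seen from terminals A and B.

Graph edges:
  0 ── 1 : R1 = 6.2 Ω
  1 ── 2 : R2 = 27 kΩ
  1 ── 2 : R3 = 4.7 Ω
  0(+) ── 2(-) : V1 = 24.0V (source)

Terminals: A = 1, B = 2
Find the Thévenin equivalent first; then I_n = V_th/R_th and R_n = R_th.
Step 1 — V_th is the open-circuit voltage V_A - V_B (nothing connected across the terminals).
Nodal analysis, taking node 2 as the 0 V reference.
Source V1 fixes V_0 = 24 V.
KCL at each unknown node (sum of currents leaving = 0; resistances in Ω):
  Node 1: (V_1 - 24)/6.2 + (V_1 - 0)/27000 + (V_1 - 0)/4.7 = 0
Collecting terms: 0.3741 × V_1 = 3.871  =>  V_1 = 10.35 V
V_th = V_1 - V_2 = 10.35 - 0 = 10.35 V
Step 2 — R_th: zero the source — replace V1 by a short circuit (node 2 merges into node 0) — and find the resistance seen between A (node 1) and B (node 0).
Reduce the network between node 1 (A) and node 0 (B) by series/parallel combination:
  Rp1 = R1 ‖ R2 ‖ R3 (parallel, all between nodes 0 and 1) = 1/(1/6.2 + 1/27000 + 1/4.7) = 2.673 Ω
R_th = 2.673 Ω
I_n = V_th/R_th = 10.35/2.673 = 3.871 A, and R_n = R_th = 2.673 Ω

Final answer: I_n = 3.871 A, R_n = 2.673 Ω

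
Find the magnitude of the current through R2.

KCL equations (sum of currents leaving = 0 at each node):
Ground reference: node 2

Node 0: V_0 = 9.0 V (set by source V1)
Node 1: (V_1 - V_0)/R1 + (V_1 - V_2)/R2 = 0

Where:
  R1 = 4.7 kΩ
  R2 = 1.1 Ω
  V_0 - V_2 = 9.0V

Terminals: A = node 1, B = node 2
Nodal analysis, taking node 2 as the 0 V reference.
Source V1 fixes V_0 = 9 V.
KCL at each unknown node (sum of currents leaving = 0; resistances in Ω):
  Node 1: (V_1 - 9)/4700 + (V_1 - 0)/1.1 = 0
Collecting terms: 0.9093 × V_1 = 0.001915  =>  V_1 = 0.002106 V
I_R2 = (V_1 - V_2)/R2 = (0.002106 - 0)/1.1 = 0.001914 A
|I_R2| = 0.001914 A

Final answer: |I_R2| = 0.001914 A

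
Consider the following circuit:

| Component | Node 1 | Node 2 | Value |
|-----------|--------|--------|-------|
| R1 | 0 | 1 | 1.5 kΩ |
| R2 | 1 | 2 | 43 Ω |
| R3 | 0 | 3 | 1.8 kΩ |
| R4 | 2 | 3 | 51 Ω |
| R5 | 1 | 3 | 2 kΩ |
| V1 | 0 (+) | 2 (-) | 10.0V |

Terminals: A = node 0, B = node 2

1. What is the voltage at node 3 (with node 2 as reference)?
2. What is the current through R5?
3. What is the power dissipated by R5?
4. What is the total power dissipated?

Nodal analysis, taking node 2 as the 0 V reference.
Source V1 fixes V_0 = 10 V.
KCL at each unknown node (sum of currents leaving = 0; resistances in Ω):
  Node 1: (V_1 - 10)/1500 + (V_1 - 0)/43 + (V_1 - V_3)/2000 = 0
  Node 3: (V_3 - 10)/1800 + (V_3 - 0)/51 + (V_3 - V_1)/2000 = 0
Collecting terms (coefficients in siemens):
  0.02442·V_1 - 0.0005·V_3 = 0.006667
  0.02066·V_3 - 0.0005·V_1 = 0.005556
Determinant D = (0.02442)(0.02066) - (-0.0005)(-0.0005) = 0.0005044
V_1 = [(0.006667)(0.02066) - (-0.0005)(0.005556)]/D = 0.2786 V
V_3 = [(0.02442)(0.005556) - (0.006667)(-0.0005)]/D = 0.2756 V
Part 1:
  Read off the nodal solution: V_3 = 0.2756 V
Part 2:
  I_R5 = (V_1 - V_3)/R5 = (0.2786 - 0.2756)/2000 = 0.000001507 A
  Magnitude: I_R5 = 0.000001507 A
Part 3:
  I_R5 = (V_1 - V_3)/R5 = (0.2786 - 0.2756)/2000 = 0.000001507 A
  P_R5 = I_R5² × R5 = (0.000001507)² × 2000 = 0.00000000454 W
Part 4:
  Power in each resistor, P = (ΔV)²/R:
    P_R1 = (10 - 0.2786)²/1500 = 0.063 W
    P_R2 = (0.2786 - 0)²/43 = 0.001805 W
    P_R3 = (10 - 0.2756)²/1800 = 0.05254 W
    P_R4 = (0 - 0.2756)²/51 = 0.001489 W
    P_R5 = (0.2786 - 0.2756)²/2000 = 0.00000000454 W
  P_total = P_R1 + P_R2 + P_R3 + P_R4 + P_R5 = 0.1188 W

Final answers:
1. V_3 = 0.2756 V
2. I_R5 = 1.507e-06 A
3. P_R5 = 4.54e-09 W
4. P_total = 0.1188 W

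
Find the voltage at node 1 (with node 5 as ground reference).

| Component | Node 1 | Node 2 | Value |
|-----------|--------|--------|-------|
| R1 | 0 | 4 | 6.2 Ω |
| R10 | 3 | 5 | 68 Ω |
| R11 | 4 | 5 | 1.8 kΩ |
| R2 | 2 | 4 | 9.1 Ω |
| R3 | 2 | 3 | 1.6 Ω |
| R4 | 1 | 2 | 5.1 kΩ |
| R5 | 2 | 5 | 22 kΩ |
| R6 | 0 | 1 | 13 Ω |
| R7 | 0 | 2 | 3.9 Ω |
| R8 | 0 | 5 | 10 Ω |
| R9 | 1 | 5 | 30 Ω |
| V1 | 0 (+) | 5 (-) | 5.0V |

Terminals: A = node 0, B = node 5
Nodal analysis, taking node 5 as the 0 V reference.
Source V1 fixes V_0 = 5 V.
KCL at each unknown node (sum of currents leaving = 0; resistances in Ω):
  Node 1: (V_1 - V_2)/5100 + (V_1 - 5)/13 + (V_1 - 0)/30 = 0
  Node 2: (V_2 - V_4)/9.1 + (V_2 - V_3)/1.6 + (V_2 - V_1)/5100 + (V_2 - 0)/22000 + (V_2 - 5)/3.9 = 0
  Node 3: (V_3 - V_2)/1.6 + (V_3 - 0)/68 = 0
  Node 4: (V_4 - 5)/6.2 + (V_4 - V_2)/9.1 + (V_4 - 0)/1800 = 0
Collecting terms (coefficients in siemens):
  0.1105·V_1 - 0.0001961·V_2 = 0.3846
  0.9915·V_2 - 0.0001961·V_1 - 0.625·V_3 - 0.1099·V_4 = 1.282
  0.6397·V_3 - 0.625·V_2 = 0
  0.2717·V_4 - 0.1099·V_2 = 0.8065
Solving these 4 simultaneous equations (Gaussian elimination) gives:
  V_1 = 3.491 V, V_2 = 4.782 V, V_3 = 4.672 V, V_4 = 4.901 V
The requested potential is V_1 = 3.491 V.

Final answer: V_1 = 3.491 V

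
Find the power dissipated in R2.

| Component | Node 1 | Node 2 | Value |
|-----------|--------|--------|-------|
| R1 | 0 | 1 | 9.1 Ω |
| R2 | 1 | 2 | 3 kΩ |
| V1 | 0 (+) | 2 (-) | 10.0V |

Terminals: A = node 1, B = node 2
Nodal analysis, taking node 2 as the 0 V reference.
Source V1 fixes V_0 = 10 V.
KCL at each unknown node (sum of currents leaving = 0; resistances in Ω):
  Node 1: (V_1 - 10)/9.1 + (V_1 - 0)/3000 = 0
Collecting terms: 0.1102 × V_1 = 1.099  =>  V_1 = 9.97 V
I_R2 = (V_1 - V_2)/R2 = (9.97 - 0)/3000 = 0.003323 A
P_R2 = I_R2² × R2 = (0.003323)² × 3000 = 0.03313 W

Final answer: 0.03313 W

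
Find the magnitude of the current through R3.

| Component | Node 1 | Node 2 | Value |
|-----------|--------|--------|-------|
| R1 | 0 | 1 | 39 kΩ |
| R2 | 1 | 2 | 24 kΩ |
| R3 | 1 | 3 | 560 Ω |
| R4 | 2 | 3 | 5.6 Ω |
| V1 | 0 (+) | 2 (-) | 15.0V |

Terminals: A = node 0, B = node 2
Nodal analysis, taking node 2 as the 0 V reference.
Source V1 fixes V_0 = 15 V.
KCL at each unknown node (sum of currents leaving = 0; resistances in Ω):
  Node 1: (V_1 - 15)/39000 + (V_1 - 0)/24000 + (V_1 - V_3)/560 = 0
  Node 3: (V_3 - V_1)/560 + (V_3 - 0)/5.6 = 0
Collecting terms (coefficients in siemens):
  0.001853·V_1 - 0.001786·V_3 = 0.0003846
  0.1804·V_3 - 0.001786·V_1 = 0
Determinant D = (0.001853)(0.1804) - (-0.001786)(-0.001786) = 0.000331
V_1 = [(0.0003846)(0.1804) - (-0.001786)(0)]/D = 0.2096 V
V_3 = [(0.001853)(0) - (0.0003846)(-0.001786)]/D = 0.002075 V
I_R3 = (V_1 - V_3)/R3 = (0.2096 - 0.002075)/560 = 0.0003705 A
|I_R3| = 0.0003705 A

Final answer: |I_R3| = 0.0003705 A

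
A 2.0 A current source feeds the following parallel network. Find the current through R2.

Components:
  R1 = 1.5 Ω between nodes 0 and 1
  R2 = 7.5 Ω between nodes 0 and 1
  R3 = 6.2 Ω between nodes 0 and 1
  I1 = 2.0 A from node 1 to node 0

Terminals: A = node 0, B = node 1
All resistors sit directly between nodes 0 and 1, so they are in parallel and share one voltage V; the full source current 2 A splits among them.
1/R_par = 1/1.5 + 1/7.5 + 1/6.2 = 0.9613 S  =>  R_par = 1.04 Ω
V = I × R_par = 2 × 1.04 = 2.081 V
I_R2 = V/R2 = 2.081/7.5 = 0.2774 A

Final answer: 0.2774 A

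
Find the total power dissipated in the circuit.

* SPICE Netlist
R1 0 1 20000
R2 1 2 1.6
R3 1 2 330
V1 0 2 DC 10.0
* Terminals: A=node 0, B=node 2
Nodal analysis, taking node 2 as the 0 V reference.
Source V1 fixes V_0 = 10 V.
KCL at each unknown node (sum of currents leaving = 0; resistances in Ω):
  Node 1: (V_1 - 10)/20000 + (V_1 - 0)/1.6 + (V_1 - 0)/330 = 0
Collecting terms: 0.6281 × V_1 = 0.0005  =>  V_1 = 0.0007961 V
Power in each resistor, P = (ΔV)²/R:
  P_R1 = (10 - 0.0007961)²/20000 = 0.004999 W
  P_R2 = (0.0007961 - 0)²/1.6 = 0.0000003961 W
  P_R3 = (0.0007961 - 0)²/330 = 0.00000000192 W
P_total = P_R1 + P_R2 + P_R3 = 0.005 W

Final answer: 0.005 W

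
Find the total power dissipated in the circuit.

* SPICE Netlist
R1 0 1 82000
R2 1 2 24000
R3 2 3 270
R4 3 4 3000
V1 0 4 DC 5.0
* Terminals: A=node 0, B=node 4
Nodal analysis, taking node 4 as the 0 V reference.
Source V1 fixes V_0 = 5 V.
KCL at each unknown node (sum of currents leaving = 0; resistances in Ω):
  Node 1: (V_1 - 5)/82000 + (V_1 - V_2)/24000 = 0
  Node 2: (V_2 - V_1)/24000 + (V_2 - V_3)/270 = 0
  Node 3: (V_3 - V_2)/270 + (V_3 - 0)/3000 = 0
Collecting terms (coefficients in siemens):
  0.00005386·V_1 - 0.00004167·V_2 = 0.00006098
  0.003745·V_2 - 0.00004167·V_1 - 0.003704·V_3 = 0
  0.004037·V_3 - 0.003704·V_2 = 0
Solving these 3 simultaneous equations (Gaussian elimination) gives:
  V_1 = 1.248 V, V_2 = 0.1496 V, V_3 = 0.1373 V
Power in each resistor, P = (ΔV)²/R:
  P_R1 = (5 - 1.248)²/82000 = 0.0001717 W
  P_R2 = (1.248 - 0.1496)²/24000 = 0.00005025 W
  P_R3 = (0.1496 - 0.1373)²/270 = 0.0000005653 W
  P_R4 = (0.1373 - 0)²/3000 = 0.000006281 W
P_total = P_R1 + P_R2 + P_R3 + P_R4 = 0.0002288 W

Final answer: 0.0002288 W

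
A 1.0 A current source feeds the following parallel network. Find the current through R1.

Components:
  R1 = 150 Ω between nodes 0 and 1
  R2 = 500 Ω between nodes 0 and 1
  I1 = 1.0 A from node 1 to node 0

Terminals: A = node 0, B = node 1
All resistors sit directly between nodes 0 and 1, so they are in parallel and share one voltage V; the full source current 1 A splits among them.
1/R_par = 1/150 + 1/500 = 0.008667 S  =>  R_par = 115.4 Ω
V = I × R_par = 1 × 115.4 = 115.4 V
I_R1 = V/R1 = 115.4/150 = 0.7692 A

Final answer: 0.7692 A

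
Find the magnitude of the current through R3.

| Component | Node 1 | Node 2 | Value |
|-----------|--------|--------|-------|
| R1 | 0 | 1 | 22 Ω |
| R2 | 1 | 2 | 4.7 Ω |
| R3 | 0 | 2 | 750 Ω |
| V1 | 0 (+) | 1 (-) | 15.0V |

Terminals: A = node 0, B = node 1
Nodal analysis, taking node 1 as the 0 V reference.
Source V1 fixes V_0 = 15 V.
KCL at each unknown node (sum of currents leaving = 0; resistances in Ω):
  Node 2: (V_2 - 0)/4.7 + (V_2 - 15)/750 = 0
Collecting terms: 0.2141 × V_2 = 0.02  =>  V_2 = 0.09341 V
I_R3 = (V_0 - V_2)/R3 = (15 - 0.09341)/750 = 0.01988 A
|I_R3| = 0.01988 A

Final answer: |I_R3| = 0.01988 A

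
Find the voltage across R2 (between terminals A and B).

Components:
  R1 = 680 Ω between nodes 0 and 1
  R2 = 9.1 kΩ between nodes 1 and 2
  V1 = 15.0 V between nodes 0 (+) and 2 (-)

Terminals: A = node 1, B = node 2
R1 and R2 are in series across V1 (node 0 → node 1 → node 2), and the output A–B is taken across R2, so this is a voltage divider.
Series current: I = V1/(R1 + R2) = 15/(680 + 9100) = 15/9780 = 0.001534 A
V_R2 = I × R2 = V1 × R2/(R1 + R2) = 15 × 9100/9780 = 13.96 V

Final answer: 13.96 V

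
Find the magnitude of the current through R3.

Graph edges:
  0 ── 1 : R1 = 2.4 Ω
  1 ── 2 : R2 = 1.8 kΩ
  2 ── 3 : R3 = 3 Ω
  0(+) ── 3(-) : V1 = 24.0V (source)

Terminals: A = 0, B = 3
Nodal analysis, taking node 3 as the 0 V reference.
Source V1 fixes V_0 = 24 V.
KCL at each unknown node (sum of currents leaving = 0; resistances in Ω):
  Node 1: (V_1 - 24)/2.4 + (V_1 - V_2)/1800 = 0
  Node 2: (V_2 - V_1)/1800 + (V_2 - 0)/3 = 0
Collecting terms (coefficients in siemens):
  0.4172·V_1 - 0.0005556·V_2 = 10
  0.3339·V_2 - 0.0005556·V_1 = 0
Determinant D = (0.4172)(0.3339) - (-0.0005556)(-0.0005556) = 0.1393
V_1 = [(10)(0.3339) - (-0.0005556)(0)]/D = 23.97 V
V_2 = [(0.4172)(0) - (10)(-0.0005556)]/D = 0.03988 V
I_R3 = (V_2 - V_3)/R3 = (0.03988 - 0)/3 = 0.01329 A
|I_R3| = 0.01329 A

Final answer: |I_R3| = 0.01329 A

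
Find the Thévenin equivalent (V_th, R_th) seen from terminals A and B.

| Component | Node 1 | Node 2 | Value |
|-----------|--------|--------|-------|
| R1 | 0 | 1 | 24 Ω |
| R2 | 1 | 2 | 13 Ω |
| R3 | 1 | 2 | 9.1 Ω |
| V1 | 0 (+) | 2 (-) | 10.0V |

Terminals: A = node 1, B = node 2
Step 1 — V_th is the open-circuit voltage V_A - V_B (nothing connected across the terminals).
Nodal analysis, taking node 2 as the 0 V reference.
Source V1 fixes V_0 = 10 V.
KCL at each unknown node (sum of currents leaving = 0; resistances in Ω):
  Node 1: (V_1 - 10)/24 + (V_1 - 0)/13 + (V_1 - 0)/9.1 = 0
Collecting terms: 0.2285 × V_1 = 0.4167  =>  V_1 = 1.824 V
V_th = V_1 - V_2 = 1.824 - 0 = 1.824 V
Step 2 — R_th: zero the source — replace V1 by a short circuit (node 2 merges into node 0) — and find the resistance seen between A (node 1) and B (node 0).
Reduce the network between node 1 (A) and node 0 (B) by series/parallel combination:
  Rp1 = R1 ‖ R2 ‖ R3 (parallel, all between nodes 0 and 1) = 1/(1/24 + 1/13 + 1/9.1) = 4.377 Ω
R_th = 4.377 Ω

Final answer: V_th = 1.824 V, R_th = 4.377 Ω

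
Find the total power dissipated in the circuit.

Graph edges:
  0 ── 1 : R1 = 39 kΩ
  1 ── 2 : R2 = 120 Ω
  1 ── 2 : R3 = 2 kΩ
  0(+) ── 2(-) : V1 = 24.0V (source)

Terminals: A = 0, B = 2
Nodal analysis, taking node 2 as the 0 V reference.
Source V1 fixes V_0 = 24 V.
KCL at each unknown node (sum of currents leaving = 0; resistances in Ω):
  Node 1: (V_1 - 24)/39000 + (V_1 - 0)/120 + (V_1 - 0)/2000 = 0
Collecting terms: 0.008859 × V_1 = 0.0006154  =>  V_1 = 0.06946 V
Power in each resistor, P = (ΔV)²/R:
  P_R1 = (24 - 0.06946)²/39000 = 0.01468 W
  P_R2 = (0.06946 - 0)²/120 = 0.00004021 W
  P_R3 = (0.06946 - 0)²/2000 = 0.000002413 W
P_total = P_R1 + P_R2 + P_R3 = 0.01473 W

Final answer: 0.01473 W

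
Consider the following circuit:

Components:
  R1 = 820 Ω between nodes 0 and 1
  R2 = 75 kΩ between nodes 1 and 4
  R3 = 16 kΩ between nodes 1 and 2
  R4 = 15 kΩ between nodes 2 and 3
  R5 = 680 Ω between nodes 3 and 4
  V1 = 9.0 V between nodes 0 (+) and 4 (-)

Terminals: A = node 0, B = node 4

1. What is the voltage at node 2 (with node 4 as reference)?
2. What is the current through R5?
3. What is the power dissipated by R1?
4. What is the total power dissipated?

Nodal analysis, taking node 4 as the 0 V reference.
Source V1 fixes V_0 = 9 V.
KCL at each unknown node (sum of currents leaving = 0; resistances in Ω):
  Node 1: (V_1 - 9)/820 + (V_1 - 0)/75000 + (V_1 - V_2)/16000 = 0
  Node 2: (V_2 - V_1)/16000 + (V_2 - V_3)/15000 = 0
  Node 3: (V_3 - V_2)/15000 + (V_3 - 0)/680 = 0
Collecting terms (coefficients in siemens):
  0.001295·V_1 - 0.0000625·V_2 = 0.01098
  0.0001292·V_2 - 0.0000625·V_1 - 0.00006667·V_3 = 0
  0.001537·V_3 - 0.00006667·V_2 = 0
Solving these 3 simultaneous equations (Gaussian elimination) gives:
  V_1 = 8.68 V, V_2 = 4.296 V, V_3 = 0.1863 V
Part 1:
  Read off the nodal solution: V_2 = 4.296 V
Part 2:
  I_R5 = (V_3 - V_4)/R5 = (0.1863 - 0)/680 = 0.000274 A
  Magnitude: I_R5 = 0.000274 A
Part 3:
  I_R1 = (V_0 - V_1)/R1 = (9 - 8.68)/820 = 0.0003897 A
  P_R1 = I_R1² × R1 = (0.0003897)² × 820 = 0.0001246 W
Part 4:
  Power in each resistor, P = (ΔV)²/R:
    P_R1 = (9 - 8.68)²/820 = 0.0001246 W
    P_R2 = (8.68 - 0)²/75000 = 0.001005 W
    P_R3 = (8.68 - 4.296)²/16000 = 0.001201 W
    P_R4 = (4.296 - 0.1863)²/15000 = 0.001126 W
    P_R5 = (0.1863 - 0)²/680 = 0.00005105 W
  P_total = P_R1 + P_R2 + P_R3 + P_R4 + P_R5 = 0.003508 W

Final answers:
1. V_2 = 4.296 V
2. I_R5 = 0.000274 A
3. P_R1 = 0.0001246 W
4. P_total = 0.003508 W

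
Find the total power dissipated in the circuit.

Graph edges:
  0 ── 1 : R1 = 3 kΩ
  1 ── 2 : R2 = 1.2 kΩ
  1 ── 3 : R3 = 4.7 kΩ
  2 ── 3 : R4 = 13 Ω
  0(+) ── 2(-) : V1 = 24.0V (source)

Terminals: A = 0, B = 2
Nodal analysis, taking node 2 as the 0 V reference.
Source V1 fixes V_0 = 24 V.
KCL at each unknown node (sum of currents leaving = 0; resistances in Ω):
  Node 1: (V_1 - 24)/3000 + (V_1 - 0)/1200 + (V_1 - V_3)/4700 = 0
  Node 3: (V_3 - V_1)/4700 + (V_3 - 0)/13 = 0
Collecting terms (coefficients in siemens):
  0.001379·V_1 - 0.0002128·V_3 = 0.008
  0.07714·V_3 - 0.0002128·V_1 = 0
Determinant D = (0.001379)(0.07714) - (-0.0002128)(-0.0002128) = 0.0001064
V_1 = [(0.008)(0.07714) - (-0.0002128)(0)]/D = 5.802 V
V_3 = [(0.001379)(0) - (0.008)(-0.0002128)]/D = 0.016 V
Power in each resistor, P = (ΔV)²/R:
  P_R1 = (24 - 5.802)²/3000 = 0.1104 W
  P_R2 = (5.802 - 0)²/1200 = 0.02805 W
  P_R3 = (5.802 - 0.016)²/4700 = 0.007123 W
  P_R4 = (0 - 0.016)²/13 = 0.0000197 W
P_total = P_R1 + P_R2 + P_R3 + P_R4 = 0.1456 W

Final answer: 0.1456 W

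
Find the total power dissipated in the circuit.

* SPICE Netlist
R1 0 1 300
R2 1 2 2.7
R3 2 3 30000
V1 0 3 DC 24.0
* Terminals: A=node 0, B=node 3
Nodal analysis, taking node 3 as the 0 V reference.
Source V1 fixes V_0 = 24 V.
KCL at each unknown node (sum of currents leaving = 0; resistances in Ω):
  Node 1: (V_1 - 24)/300 + (V_1 - V_2)/2.7 = 0
  Node 2: (V_2 - V_1)/2.7 + (V_2 - 0)/30000 = 0
Collecting terms (coefficients in siemens):
  0.3737·V_1 - 0.3704·V_2 = 0.08
  0.3704·V_2 - 0.3704·V_1 = 0
Determinant D = (0.3737)(0.3704) - (-0.3704)(-0.3704) = 0.001247
V_1 = [(0.08)(0.3704) - (-0.3704)(0)]/D = 23.76 V
V_2 = [(0.3737)(0) - (0.08)(-0.3704)]/D = 23.76 V
Power in each resistor, P = (ΔV)²/R:
  P_R1 = (24 - 23.76)²/300 = 0.0001882 W
  P_R2 = (23.76 - 23.76)²/2.7 = 0.000001694 W
  P_R3 = (23.76 - 0)²/30000 = 0.01882 W
P_total = P_R1 + P_R2 + P_R3 = 0.01901 W

Final answer: 0.01901 W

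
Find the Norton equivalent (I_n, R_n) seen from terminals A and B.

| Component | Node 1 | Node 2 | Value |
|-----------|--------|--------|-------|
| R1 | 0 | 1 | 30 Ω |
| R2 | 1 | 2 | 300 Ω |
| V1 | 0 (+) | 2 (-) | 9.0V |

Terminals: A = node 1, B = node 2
Find the Thévenin equivalent first; then I_n = V_th/R_th and R_n = R_th.
Step 1 — V_th is the open-circuit voltage V_A - V_B (nothing connected across the terminals).
Nodal analysis, taking node 2 as the 0 V reference.
Source V1 fixes V_0 = 9 V.
KCL at each unknown node (sum of currents leaving = 0; resistances in Ω):
  Node 1: (V_1 - 9)/30 + (V_1 - 0)/300 = 0
Collecting terms: 0.03667 × V_1 = 0.3  =>  V_1 = 8.182 V
V_th = V_1 - V_2 = 8.182 - 0 = 8.182 V
Step 2 — R_th: zero the source — replace V1 by a short circuit (node 2 merges into node 0) — and find the resistance seen between A (node 1) and B (node 0).
Reduce the network between node 1 (A) and node 0 (B) by series/parallel combination:
  Rp1 = R1 ‖ R2 (parallel, both between nodes 0 and 1) = 1/(1/30 + 1/300) = 27.27 Ω
R_th = 27.27 Ω
I_n = V_th/R_th = 8.182/27.27 = 0.3 A, and R_n = R_th = 27.27 Ω

Final answer: I_n = 0.3 A, R_n = 27.27 Ω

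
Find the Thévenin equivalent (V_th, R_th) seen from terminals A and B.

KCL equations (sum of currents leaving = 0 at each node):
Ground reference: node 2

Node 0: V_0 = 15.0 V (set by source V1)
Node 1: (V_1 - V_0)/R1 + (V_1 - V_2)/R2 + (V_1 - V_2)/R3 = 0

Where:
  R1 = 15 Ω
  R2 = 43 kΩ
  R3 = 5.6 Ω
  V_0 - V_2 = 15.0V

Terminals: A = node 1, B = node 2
Step 1 — V_th is the open-circuit voltage V_A - V_B (nothing connected across the terminals).
Nodal analysis, taking node 2 as the 0 V reference.
Source V1 fixes V_0 = 15 V.
KCL at each unknown node (sum of currents leaving = 0; resistances in Ω):
  Node 1: (V_1 - 15)/15 + (V_1 - 0)/43000 + (V_1 - 0)/5.6 = 0
Collecting terms: 0.2453 × V_1 = 1  =>  V_1 = 4.077 V
V_th = V_1 - V_2 = 4.077 - 0 = 4.077 V
Step 2 — R_th: zero the source — replace V1 by a short circuit (node 2 merges into node 0) — and find the resistance seen between A (node 1) and B (node 0).
Reduce the network between node 1 (A) and node 0 (B) by series/parallel combination:
  Rp1 = R1 ‖ R2 ‖ R3 (parallel, all between nodes 0 and 1) = 1/(1/15 + 1/43000 + 1/5.6) = 4.077 Ω
R_th = 4.077 Ω

Final answer: V_th = 4.077 V, R_th = 4.077 Ω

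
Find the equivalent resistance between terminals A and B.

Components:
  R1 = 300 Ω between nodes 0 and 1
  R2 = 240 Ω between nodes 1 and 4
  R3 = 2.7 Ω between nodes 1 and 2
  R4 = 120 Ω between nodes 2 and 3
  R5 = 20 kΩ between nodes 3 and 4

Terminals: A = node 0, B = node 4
Reduce the network between node 0 (A) and node 4 (B) by series/parallel combination:
  Rs1 = R3 + R4 (series, joined only at node 2) = 2.7 + 120 = 122.7 Ω
  Rs2 = R5 + Rs1 (series, joined only at node 3) = 20000 + 122.7 = 20120 Ω
  Rp1 = R2 ‖ Rs2 (parallel, both between nodes 1 and 4) = 1/(1/240 + 1/20120) = 237.2 Ω
  Rs3 = R1 + Rp1 (series, joined only at node 1) = 300 + 237.2 = 537.2 Ω
R_eq = 537.2 Ω

Final answer: 537.2 Ω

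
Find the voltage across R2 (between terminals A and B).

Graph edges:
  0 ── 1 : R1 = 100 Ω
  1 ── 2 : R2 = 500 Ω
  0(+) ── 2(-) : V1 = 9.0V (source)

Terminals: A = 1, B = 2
R1 and R2 are in series across V1 (node 0 → node 1 → node 2), and the output A–B is taken across R2, so this is a voltage divider.
Series current: I = V1/(R1 + R2) = 9/(100 + 500) = 9/600 = 0.015 A
V_R2 = I × R2 = V1 × R2/(R1 + R2) = 9 × 500/600 = 7.5 V

Final answer: 7.5 V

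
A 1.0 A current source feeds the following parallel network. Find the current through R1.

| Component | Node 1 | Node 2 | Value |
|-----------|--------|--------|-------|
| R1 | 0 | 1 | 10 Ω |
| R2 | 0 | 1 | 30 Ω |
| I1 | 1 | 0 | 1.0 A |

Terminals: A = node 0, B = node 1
All resistors sit directly between nodes 0 and 1, so they are in parallel and share one voltage V; the full source current 1 A splits among them.
1/R_par = 1/10 + 1/30 = 0.1333 S  =>  R_par = 7.5 Ω
V = I × R_par = 1 × 7.5 = 7.5 V
I_R1 = V/R1 = 7.5/10 = 0.75 A

Final answer: 0.75 A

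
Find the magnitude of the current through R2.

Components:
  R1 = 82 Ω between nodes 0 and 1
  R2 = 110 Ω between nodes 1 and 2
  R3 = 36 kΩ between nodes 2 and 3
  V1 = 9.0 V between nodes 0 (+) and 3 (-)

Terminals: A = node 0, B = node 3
Nodal analysis, taking node 3 as the 0 V reference.
Source V1 fixes V_0 = 9 V.
KCL at each unknown node (sum of currents leaving = 0; resistances in Ω):
  Node 1: (V_1 - 9)/82 + (V_1 - V_2)/110 = 0
  Node 2: (V_2 - V_1)/110 + (V_2 - 0)/36000 = 0
Collecting terms (coefficients in siemens):
  0.02129·V_1 - 0.009091·V_2 = 0.1098
  0.009119·V_2 - 0.009091·V_1 = 0
Determinant D = (0.02129)(0.009119) - (-0.009091)(-0.009091) = 0.0001115
V_1 = [(0.1098)(0.009119) - (-0.009091)(0)]/D = 8.98 V
V_2 = [(0.02129)(0) - (0.1098)(-0.009091)]/D = 8.952 V
I_R2 = (V_1 - V_2)/R2 = (8.98 - 8.952)/110 = 0.0002487 A
|I_R2| = 0.0002487 A

Final answer: |I_R2| = 0.0002487 A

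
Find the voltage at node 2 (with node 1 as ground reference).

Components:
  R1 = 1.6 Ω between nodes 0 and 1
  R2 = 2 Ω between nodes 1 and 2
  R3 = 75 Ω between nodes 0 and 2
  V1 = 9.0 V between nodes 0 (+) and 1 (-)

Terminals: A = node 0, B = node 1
Nodal analysis, taking node 1 as the 0 V reference.
Source V1 fixes V_0 = 9 V.
KCL at each unknown node (sum of currents leaving = 0; resistances in Ω):
  Node 2: (V_2 - 0)/2 + (V_2 - 9)/75 = 0
Collecting terms: 0.5133 × V_2 = 0.12  =>  V_2 = 0.2338 V
The requested potential is V_2 = 0.2338 V.

Final answer: V_2 = 0.2338 V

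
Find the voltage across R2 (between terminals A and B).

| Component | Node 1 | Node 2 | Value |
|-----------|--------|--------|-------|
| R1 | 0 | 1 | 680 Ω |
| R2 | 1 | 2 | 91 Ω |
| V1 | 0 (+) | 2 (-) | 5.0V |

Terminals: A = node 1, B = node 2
R1 and R2 are in series across V1 (node 0 → node 1 → node 2), and the output A–B is taken across R2, so this is a voltage divider.
Series current: I = V1/(R1 + R2) = 5/(680 + 91) = 5/771 = 0.006485 A
V_R2 = I × R2 = V1 × R2/(R1 + R2) = 5 × 91/771 = 0.5901 V

Final answer: 0.5901 V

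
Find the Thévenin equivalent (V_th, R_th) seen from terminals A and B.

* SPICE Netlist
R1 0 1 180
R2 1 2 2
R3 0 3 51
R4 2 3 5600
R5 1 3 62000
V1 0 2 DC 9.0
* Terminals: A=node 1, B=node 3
Step 1 — V_th is the open-circuit voltage V_A - V_B (nothing connected across the terminals).
Nodal analysis, taking node 2 as the 0 V reference.
Source V1 fixes V_0 = 9 V.
KCL at each unknown node (sum of currents leaving = 0; resistances in Ω):
  Node 1: (V_1 - 9)/180 + (V_1 - 0)/2 + (V_1 - V_3)/62000 = 0
  Node 3: (V_3 - 9)/51 + (V_3 - 0)/5600 + (V_3 - V_1)/62000 = 0
Collecting terms (coefficients in siemens):
  0.5056·V_1 - 0.00001613·V_3 = 0.05
  0.0198·V_3 - 0.00001613·V_1 = 0.1765
Determinant D = (0.5056)(0.0198) - (-0.00001613)(-0.00001613) = 0.01001
V_1 = [(0.05)(0.0198) - (-0.00001613)(0.1765)]/D = 0.09918 V
V_3 = [(0.5056)(0.1765) - (0.05)(-0.00001613)]/D = 8.912 V
V_th = V_1 - V_3 = 0.09918 - 8.912 = -8.812 V
Step 2 — R_th: zero the source — replace V1 by a short circuit (node 2 merges into node 0) — and find the resistance seen between A (node 1) and B (node 3).
Reduce the network between node 1 (A) and node 3 (B) by series/parallel combination:
  Rp1 = R1 ‖ R2 (parallel, both between nodes 0 and 1) = 1/(1/180 + 1/2) = 1.978 Ω
  Rp2 = R3 ‖ R4 (parallel, both between nodes 0 and 3) = 1/(1/51 + 1/5600) = 50.54 Ω
  Rs1 = Rp1 + Rp2 (series, joined only at node 0) = 1.978 + 50.54 = 52.52 Ω
  Rp3 = R5 ‖ Rs1 (parallel, both between nodes 1 and 3) = 1/(1/62000 + 1/52.52) = 52.47 Ω
R_th = 52.47 Ω

Final answer: V_th = -8.812 V, R_th = 52.47 Ω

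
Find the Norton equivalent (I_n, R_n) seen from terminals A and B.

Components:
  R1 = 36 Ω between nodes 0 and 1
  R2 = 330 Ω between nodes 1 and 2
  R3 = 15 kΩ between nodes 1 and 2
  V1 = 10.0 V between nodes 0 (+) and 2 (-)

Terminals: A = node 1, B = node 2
Find the Thévenin equivalent first; then I_n = V_th/R_th and R_n = R_th.
Step 1 — V_th is the open-circuit voltage V_A - V_B (nothing connected across the terminals).
Nodal analysis, taking node 2 as the 0 V reference.
Source V1 fixes V_0 = 10 V.
KCL at each unknown node (sum of currents leaving = 0; resistances in Ω):
  Node 1: (V_1 - 10)/36 + (V_1 - 0)/330 + (V_1 - 0)/15000 = 0
Collecting terms: 0.03087 × V_1 = 0.2778  =>  V_1 = 8.997 V
V_th = V_1 - V_2 = 8.997 - 0 = 8.997 V
Step 2 — R_th: zero the source — replace V1 by a short circuit (node 2 merges into node 0) — and find the resistance seen between A (node 1) and B (node 0).
Reduce the network between node 1 (A) and node 0 (B) by series/parallel combination:
  Rp1 = R1 ‖ R2 ‖ R3 (parallel, all between nodes 0 and 1) = 1/(1/36 + 1/330 + 1/15000) = 32.39 Ω
R_th = 32.39 Ω
I_n = V_th/R_th = 8.997/32.39 = 0.2778 A, and R_n = R_th = 32.39 Ω

Final answer: I_n = 0.2778 A, R_n = 32.39 Ω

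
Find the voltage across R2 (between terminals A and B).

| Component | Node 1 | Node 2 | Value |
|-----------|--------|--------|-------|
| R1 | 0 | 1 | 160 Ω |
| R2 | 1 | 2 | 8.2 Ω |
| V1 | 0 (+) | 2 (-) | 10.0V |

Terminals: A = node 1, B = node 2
R1 and R2 are in series across V1 (node 0 → node 1 → node 2), and the output A–B is taken across R2, so this is a voltage divider.
Series current: I = V1/(R1 + R2) = 10/(160 + 8.2) = 10/168.2 = 0.05945 A
V_R2 = I × R2 = V1 × R2/(R1 + R2) = 10 × 8.2/168.2 = 0.4875 V

Final answer: 0.4875 V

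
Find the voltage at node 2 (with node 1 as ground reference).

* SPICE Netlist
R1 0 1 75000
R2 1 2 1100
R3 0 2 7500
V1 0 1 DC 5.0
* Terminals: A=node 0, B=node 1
Nodal analysis, taking node 1 as the 0 V reference.
Source V1 fixes V_0 = 5 V.
KCL at each unknown node (sum of currents leaving = 0; resistances in Ω):
  Node 2: (V_2 - 0)/1100 + (V_2 - 5)/7500 = 0
Collecting terms: 0.001042 × V_2 = 0.0006667  =>  V_2 = 0.6395 V
The requested potential is V_2 = 0.6395 V.

Final answer: V_2 = 0.6395 V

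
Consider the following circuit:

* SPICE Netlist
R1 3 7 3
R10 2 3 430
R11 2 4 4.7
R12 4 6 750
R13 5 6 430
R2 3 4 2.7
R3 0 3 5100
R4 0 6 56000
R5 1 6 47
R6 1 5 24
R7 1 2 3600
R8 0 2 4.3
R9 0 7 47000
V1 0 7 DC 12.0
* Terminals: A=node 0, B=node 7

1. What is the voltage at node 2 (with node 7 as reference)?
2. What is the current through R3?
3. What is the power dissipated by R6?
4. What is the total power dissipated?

Nodal analysis, taking node 7 as the 0 V reference.
Source V1 fixes V_0 = 12 V.
KCL at each unknown node (sum of currents leaving = 0; resistances in Ω):
  Node 1: (V_1 - V_6)/47 + (V_1 - V_5)/24 + (V_1 - V_2)/3600 = 0
  Node 2: (V_2 - V_1)/3600 + (V_2 - 12)/4.3 + (V_2 - V_3)/430 + (V_2 - V_4)/4.7 = 0
  Node 3: (V_3 - 0)/3 + (V_3 - V_4)/2.7 + (V_3 - 12)/5100 + (V_3 - V_2)/430 = 0
  Node 4: (V_4 - V_3)/2.7 + (V_4 - V_2)/4.7 + (V_4 - V_6)/750 = 0
  Node 5: (V_5 - V_1)/24 + (V_5 - V_6)/430 = 0
  Node 6: (V_6 - 12)/56000 + (V_6 - V_1)/47 + (V_6 - V_4)/750 + (V_6 - V_5)/430 = 0
Collecting terms (coefficients in siemens):
  0.06322·V_1 - 0.0002778·V_2 - 0.04167·V_5 - 0.02128·V_6 = 0
  0.4479·V_2 - 0.0002778·V_1 - 0.002326·V_3 - 0.2128·V_4 = 2.791
  0.7062·V_3 - 0.002326·V_2 - 0.3704·V_4 = 0.002353
  0.5845·V_4 - 0.2128·V_2 - 0.3704·V_3 - 0.001333·V_6 = 0
  0.04399·V_5 - 0.04167·V_1 - 0.002326·V_6 = 0
  0.02495·V_6 - 0.02128·V_1 - 0.001333·V_4 - 0.002326·V_5 = 0.0002143
Solving these 6 simultaneous equations (Gaussian elimination) gives:
  V_1 = 5.419 V, V_2 = 8.46 V, V_3 = 2.475 V, V_4 = 4.661 V
  V_5 = 5.417 V, V_6 = 5.383 V
Part 1:
  Read off the nodal solution: V_2 = 8.46 V
Part 2:
  I_R3 = (V_0 - V_3)/R3 = (12 - 2.475)/5100 = 0.001868 A
  Magnitude: I_R3 = 0.001868 A
Part 3:
  I_R6 = (V_1 - V_5)/R6 = (5.419 - 5.417)/24 = 0.00007925 A
  P_R6 = I_R6² × R6 = (0.00007925)² × 24 = 0.0000001507 W
Part 4:
  Power in each resistor, P = (ΔV)²/R:
    P_R1 = (2.475 - 0)²/3 = 2.043 W
    P_R2 = (2.475 - 4.661)²/2.7 = 1.769 W
    P_R3 = (12 - 2.475)²/5100 = 0.01779 W
    P_R4 = (12 - 5.383)²/56000 = 0.0007819 W
    P_R5 = (5.419 - 5.383)²/47 = 0.00002755 W
    P_R6 = (5.419 - 5.417)²/24 = 0.0000001507 W
    P_R7 = (5.419 - 8.46)²/3600 = 0.002569 W
    P_R8 = (12 - 8.46)²/4.3 = 2.914 W
    P_R9 = (12 - 0)²/47000 = 0.003064 W
    P_R10 = (8.46 - 2.475)²/430 = 0.0833 W
    P_R11 = (8.46 - 4.661)²/4.7 = 3.072 W
    P_R12 = (4.661 - 5.383)²/750 = 0.0006955 W
    P_R13 = (5.417 - 5.383)²/430 = 0.000002701 W
  P_total = P_R1 + P_R2 + P_R3 + P_R4 + P_R5 + P_R6 + P_R7 + P_R8 + P_R9 + P_R10 + P_R11 + P_R12 + P_R13 = 9.905 W

Final answers:
1. V_2 = 8.46 V
2. I_R3 = 0.001868 A
3. P_R6 = 1.507e-07 W
4. P_total = 9.905 W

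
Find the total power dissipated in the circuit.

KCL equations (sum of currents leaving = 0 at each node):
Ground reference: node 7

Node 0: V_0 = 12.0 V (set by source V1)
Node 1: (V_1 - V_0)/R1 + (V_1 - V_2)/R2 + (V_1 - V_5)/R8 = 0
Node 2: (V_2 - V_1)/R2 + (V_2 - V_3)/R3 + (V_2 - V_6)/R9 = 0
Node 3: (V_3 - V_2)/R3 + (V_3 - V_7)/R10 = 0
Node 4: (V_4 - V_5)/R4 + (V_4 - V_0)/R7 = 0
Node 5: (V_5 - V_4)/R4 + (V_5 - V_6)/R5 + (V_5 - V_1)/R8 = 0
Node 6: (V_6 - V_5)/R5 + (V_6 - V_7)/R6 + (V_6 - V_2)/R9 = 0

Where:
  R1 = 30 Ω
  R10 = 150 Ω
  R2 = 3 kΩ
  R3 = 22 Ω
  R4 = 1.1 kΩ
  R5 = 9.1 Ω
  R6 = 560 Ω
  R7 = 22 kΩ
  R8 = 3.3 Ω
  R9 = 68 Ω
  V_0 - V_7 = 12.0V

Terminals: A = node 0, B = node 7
Nodal analysis, taking node 7 as the 0 V reference.
Source V1 fixes V_0 = 12 V.
KCL at each unknown node (sum of currents leaving = 0; resistances in Ω):
  Node 1: (V_1 - 12)/30 + (V_1 - V_2)/3000 + (V_1 - V_5)/3.3 = 0
  Node 2: (V_2 - V_1)/3000 + (V_2 - V_3)/22 + (V_2 - V_6)/68 = 0
  Node 3: (V_3 - V_2)/22 + (V_3 - 0)/150 = 0
  Node 4: (V_4 - V_5)/1100 + (V_4 - 12)/22000 = 0
  Node 5: (V_5 - V_4)/1100 + (V_5 - V_6)/9.1 + (V_5 - V_1)/3.3 = 0
  Node 6: (V_6 - V_5)/9.1 + (V_6 - 0)/560 + (V_6 - V_2)/68 = 0
Collecting terms (coefficients in siemens):
  0.3367·V_1 - 0.0003333·V_2 - 0.303·V_5 = 0.4
  0.06049·V_2 - 0.0003333·V_1 - 0.04545·V_3 - 0.01471·V_6 = 0
  0.05212·V_3 - 0.04545·V_2 = 0
  0.0009545·V_4 - 0.0009091·V_5 = 0.0005455
  0.4138·V_5 - 0.303·V_1 - 0.0009091·V_4 - 0.1099·V_6 = 0
  0.1264·V_6 - 0.01471·V_2 - 0.1099·V_5 = 0
Solving these 6 simultaneous equations (Gaussian elimination) gives:
  V_1 = 10.28 V, V_2 = 6.923 V, V_3 = 6.038 V, V_4 = 10.19 V
  V_5 = 10.1 V, V_6 = 9.584 V
Power in each resistor, P = (ΔV)²/R:
  P_R1 = (12 - 10.28)²/30 = 0.09844 W
  P_R2 = (10.28 - 6.923)²/3000 = 0.003759 W
  P_R3 = (6.923 - 6.038)²/22 = 0.03564 W
  P_R4 = (10.19 - 10.1)²/1100 = 0.000007472 W
  P_R5 = (10.1 - 9.584)²/9.1 = 0.02879 W
  P_R6 = (9.584 - 0)²/560 = 0.164 W
  P_R7 = (12 - 10.19)²/22000 = 0.0001494 W
  P_R8 = (10.28 - 10.1)²/3.3 = 0.01041 W
  P_R9 = (6.923 - 9.584)²/68 = 0.1041 W
  P_R10 = (6.038 - 0)²/150 = 0.243 W
P_total = P_R1 + P_R2 + P_R3 + P_R4 + P_R5 + P_R6 + P_R7 + P_R8 + P_R9 + P_R10 = 0.6884 W

Final answer: 0.6884 W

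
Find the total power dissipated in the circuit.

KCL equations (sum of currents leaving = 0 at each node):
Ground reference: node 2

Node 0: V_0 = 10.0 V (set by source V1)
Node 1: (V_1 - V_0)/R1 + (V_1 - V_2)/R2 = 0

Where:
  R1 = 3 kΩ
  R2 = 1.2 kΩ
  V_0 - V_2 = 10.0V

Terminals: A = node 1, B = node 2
Nodal analysis, taking node 2 as the 0 V reference.
Source V1 fixes V_0 = 10 V.
KCL at each unknown node (sum of currents leaving = 0; resistances in Ω):
  Node 1: (V_1 - 10)/3000 + (V_1 - 0)/1200 = 0
Collecting terms: 0.001167 × V_1 = 0.003333  =>  V_1 = 2.857 V
Power in each resistor, P = (ΔV)²/R:
  P_R1 = (10 - 2.857)²/3000 = 0.01701 W
  P_R2 = (2.857 - 0)²/1200 = 0.006803 W
P_total = P_R1 + P_R2 = 0.02381 W

Final answer: 0.02381 W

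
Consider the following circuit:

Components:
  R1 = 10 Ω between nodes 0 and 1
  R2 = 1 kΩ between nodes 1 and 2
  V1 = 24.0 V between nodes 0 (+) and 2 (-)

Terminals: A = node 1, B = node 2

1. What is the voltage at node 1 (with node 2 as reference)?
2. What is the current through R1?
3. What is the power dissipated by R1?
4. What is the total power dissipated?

Nodal analysis, taking node 2 as the 0 V reference.
Source V1 fixes V_0 = 24 V.
KCL at each unknown node (sum of currents leaving = 0; resistances in Ω):
  Node 1: (V_1 - 24)/10 + (V_1 - 0)/1000 = 0
Collecting terms: 0.101 × V_1 = 2.4  =>  V_1 = 23.76 V
Part 1:
  Read off the nodal solution: V_1 = 23.76 V
Part 2:
  I_R1 = (V_0 - V_1)/R1 = (24 - 23.76)/10 = 0.02376 A
  Magnitude: I_R1 = 0.02376 A
Part 3:
  I_R1 = (V_0 - V_1)/R1 = (24 - 23.76)/10 = 0.02376 A
  P_R1 = I_R1² × R1 = (0.02376)² × 10 = 0.005647 W
Part 4:
  Power in each resistor, P = (ΔV)²/R:
    P_R1 = (24 - 23.76)²/10 = 0.005647 W
    P_R2 = (23.76 - 0)²/1000 = 0.5647 W
  P_total = P_R1 + P_R2 = 0.5703 W

Final answers:
1. V_1 = 23.76 V
2. I_R1 = 0.02376 A
3. P_R1 = 0.005647 W
4. P_total = 0.5703 W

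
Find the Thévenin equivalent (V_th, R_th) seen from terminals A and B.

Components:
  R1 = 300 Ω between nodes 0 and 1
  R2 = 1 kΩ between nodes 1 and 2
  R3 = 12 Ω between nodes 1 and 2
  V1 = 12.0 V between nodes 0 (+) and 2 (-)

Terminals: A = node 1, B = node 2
Step 1 — V_th is the open-circuit voltage V_A - V_B (nothing connected across the terminals).
Nodal analysis, taking node 2 as the 0 V reference.
Source V1 fixes V_0 = 12 V.
KCL at each unknown node (sum of currents leaving = 0; resistances in Ω):
  Node 1: (V_1 - 12)/300 + (V_1 - 0)/1000 + (V_1 - 0)/12 = 0
Collecting terms: 0.08767 × V_1 = 0.04  =>  V_1 = 0.4563 V
V_th = V_1 - V_2 = 0.4563 - 0 = 0.4563 V
Step 2 — R_th: zero the source — replace V1 by a short circuit (node 2 merges into node 0) — and find the resistance seen between A (node 1) and B (node 0).
Reduce the network between node 1 (A) and node 0 (B) by series/parallel combination:
  Rp1 = R1 ‖ R2 ‖ R3 (parallel, all between nodes 0 and 1) = 1/(1/300 + 1/1000 + 1/12) = 11.41 Ω
R_th = 11.41 Ω

Final answer: V_th = 0.4563 V, R_th = 11.41 Ω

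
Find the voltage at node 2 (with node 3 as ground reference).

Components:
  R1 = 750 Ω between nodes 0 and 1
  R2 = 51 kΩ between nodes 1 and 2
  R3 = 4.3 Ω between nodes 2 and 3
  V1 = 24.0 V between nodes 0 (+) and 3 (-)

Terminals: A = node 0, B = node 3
Nodal analysis, taking node 3 as the 0 V reference.
Source V1 fixes V_0 = 24 V.
KCL at each unknown node (sum of currents leaving = 0; resistances in Ω):
  Node 1: (V_1 - 24)/750 + (V_1 - V_2)/51000 = 0
  Node 2: (V_2 - V_1)/51000 + (V_2 - 0)/4.3 = 0
Collecting terms (coefficients in siemens):
  0.001353·V_1 - 0.00001961·V_2 = 0.032
  0.2326·V_2 - 0.00001961·V_1 = 0
Determinant D = (0.001353)(0.2326) - (-0.00001961)(-0.00001961) = 0.0003147
V_1 = [(0.032)(0.2326) - (-0.00001961)(0)]/D = 23.65 V
V_2 = [(0.001353)(0) - (0.032)(-0.00001961)]/D = 0.001994 V
The requested potential is V_2 = 0.001994 V.

Final answer: V_2 = 0.001994 V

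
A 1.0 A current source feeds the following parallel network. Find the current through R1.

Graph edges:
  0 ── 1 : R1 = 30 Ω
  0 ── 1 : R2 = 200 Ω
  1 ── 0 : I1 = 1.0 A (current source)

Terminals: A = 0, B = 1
All resistors sit directly between nodes 0 and 1, so they are in parallel and share one voltage V; the full source current 1 A splits among them.
1/R_par = 1/30 + 1/200 = 0.03833 S  =>  R_par = 26.09 Ω
V = I × R_par = 1 × 26.09 = 26.09 V
I_R1 = V/R1 = 26.09/30 = 0.8696 A

Final answer: 0.8696 A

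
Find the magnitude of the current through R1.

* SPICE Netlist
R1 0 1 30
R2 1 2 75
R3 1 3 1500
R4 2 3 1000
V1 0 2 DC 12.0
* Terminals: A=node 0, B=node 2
Nodal analysis, taking node 2 as the 0 V reference.
Source V1 fixes V_0 = 12 V.
KCL at each unknown node (sum of currents leaving = 0; resistances in Ω):
  Node 1: (V_1 - 12)/30 + (V_1 - 0)/75 + (V_1 - V_3)/1500 = 0
  Node 3: (V_3 - V_1)/1500 + (V_3 - 0)/1000 = 0
Collecting terms (coefficients in siemens):
  0.04733·V_1 - 0.0006667·V_3 = 0.4
  0.001667·V_3 - 0.0006667·V_1 = 0
Determinant D = (0.04733)(0.001667) - (-0.0006667)(-0.0006667) = 0.00007844
V_1 = [(0.4)(0.001667) - (-0.0006667)(0)]/D = 8.499 V
V_3 = [(0.04733)(0) - (0.4)(-0.0006667)]/D = 3.399 V
I_R1 = (V_0 - V_1)/R1 = (12 - 8.499)/30 = 0.1167 A
|I_R1| = 0.1167 A

Final answer: |I_R1| = 0.1167 A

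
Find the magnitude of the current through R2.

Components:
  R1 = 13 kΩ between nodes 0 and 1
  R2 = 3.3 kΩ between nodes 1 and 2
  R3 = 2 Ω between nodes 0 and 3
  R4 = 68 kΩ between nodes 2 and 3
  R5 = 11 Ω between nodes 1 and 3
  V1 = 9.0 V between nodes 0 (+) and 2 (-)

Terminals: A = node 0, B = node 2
Nodal analysis, taking node 2 as the 0 V reference.
Source V1 fixes V_0 = 9 V.
KCL at each unknown node (sum of currents leaving = 0; resistances in Ω):
  Node 1: (V_1 - 9)/13000 + (V_1 - 0)/3300 + (V_1 - V_3)/11 = 0
  Node 3: (V_3 - 9)/2 + (V_3 - 0)/68000 + (V_3 - V_1)/11 = 0
Collecting terms (coefficients in siemens):
  0.09129·V_1 - 0.09091·V_3 = 0.0006923
  0.5909·V_3 - 0.09091·V_1 = 4.5
Determinant D = (0.09129)(0.5909) - (-0.09091)(-0.09091) = 0.04568
V_1 = [(0.0006923)(0.5909) - (-0.09091)(4.5)]/D = 8.964 V
V_3 = [(0.09129)(4.5) - (0.0006923)(-0.09091)]/D = 8.994 V
I_R2 = (V_1 - V_2)/R2 = (8.964 - 0)/3300 = 0.002717 A
|I_R2| = 0.002717 A

Final answer: |I_R2| = 0.002717 A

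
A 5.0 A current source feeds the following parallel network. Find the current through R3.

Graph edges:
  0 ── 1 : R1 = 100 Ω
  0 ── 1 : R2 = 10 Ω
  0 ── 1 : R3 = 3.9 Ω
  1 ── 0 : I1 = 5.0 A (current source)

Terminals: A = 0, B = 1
All resistors sit directly between nodes 0 and 1, so they are in parallel and share one voltage V; the full source current 5 A splits among them.
1/R_par = 1/100 + 1/10 + 1/3.9 = 0.3664 S  =>  R_par = 2.729 Ω
V = I × R_par = 5 × 2.729 = 13.65 V
I_R3 = V/R3 = 13.65/3.9 = 3.499 A

Final answer: 3.499 A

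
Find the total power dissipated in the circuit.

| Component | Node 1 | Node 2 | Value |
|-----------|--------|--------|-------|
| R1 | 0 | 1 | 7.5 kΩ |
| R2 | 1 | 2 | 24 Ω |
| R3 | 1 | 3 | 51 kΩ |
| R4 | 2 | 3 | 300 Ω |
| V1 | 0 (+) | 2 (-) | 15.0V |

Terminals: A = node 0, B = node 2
Nodal analysis, taking node 2 as the 0 V reference.
Source V1 fixes V_0 = 15 V.
KCL at each unknown node (sum of currents leaving = 0; resistances in Ω):
  Node 1: (V_1 - 15)/7500 + (V_1 - 0)/24 + (V_1 - V_3)/51000 = 0
  Node 3: (V_3 - V_1)/51000 + (V_3 - 0)/300 = 0
Collecting terms (coefficients in siemens):
  0.04182·V_1 - 0.00001961·V_3 = 0.002
  0.003353·V_3 - 0.00001961·V_1 = 0
Determinant D = (0.04182)(0.003353) - (-0.00001961)(-0.00001961) = 0.0001402
V_1 = [(0.002)(0.003353) - (-0.00001961)(0)]/D = 0.04782 V
V_3 = [(0.04182)(0) - (0.002)(-0.00001961)]/D = 0.0002797 V
Power in each resistor, P = (ΔV)²/R:
  P_R1 = (15 - 0.04782)²/7500 = 0.02981 W
  P_R2 = (0.04782 - 0)²/24 = 0.0000953 W
  P_R3 = (0.04782 - 0.0002797)²/51000 = 0.00000004432 W
  P_R4 = (0 - 0.0002797)²/300 = 0.0000000002607 W
P_total = P_R1 + P_R2 + P_R3 + P_R4 = 0.0299 W

Final answer: 0.0299 W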